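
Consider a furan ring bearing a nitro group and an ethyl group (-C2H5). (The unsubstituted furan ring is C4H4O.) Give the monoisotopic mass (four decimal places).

141.0426

Atom tally by fragment:
  furan ring core → C:4 H:4 O:1
  (− 2 ring H displaced by substituents)
  + NO2 → N:1 O:2
  + C2H5 → C:2 H:5
Element totals:
  C: 6
  H: 7
  N: 1
  O: 3
Molecular formula: C6H7NO3.
  M = 6(12.0) + 7(1.007825) + 14.003074 + 3(15.994915)
    = 72.000000 + 7.054775 + 14.003074 + 47.984745 = 141.042594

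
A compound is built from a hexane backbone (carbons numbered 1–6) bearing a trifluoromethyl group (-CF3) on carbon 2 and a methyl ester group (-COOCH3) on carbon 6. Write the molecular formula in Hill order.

C9H15F3O2

Atom tally by fragment:
  CH3 → C:1 H:3
  CH(CF3) → C:2 H:1 F:3
  CH2 → C:1 H:2
  CH2 → C:1 H:2
  CH2 → C:1 H:2
  CH2COOCH3 → C:3 H:5 O:2
Element totals:
  C: 9
  H: 15
  F: 3
  O: 2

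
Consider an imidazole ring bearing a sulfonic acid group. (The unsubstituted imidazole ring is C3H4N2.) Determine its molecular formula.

C3H4N2O3S

Atom tally by fragment:
  imidazole ring core → C:3 H:4 N:2
  (− 1 ring H displaced by substituents)
  + SO3H → S:1 O:3 H:1
Element totals:
  C: 3
  H: 4
  N: 2
  O: 3
  S: 1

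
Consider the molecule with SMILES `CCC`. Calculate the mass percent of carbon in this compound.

Atom tally by fragment:
  CH3 → C:1 H:3
  CH2 → C:1 H:2
  CH3 → C:1 H:3
Element totals:
  C: 3
  H: 8
Molecular formula: C3H8.
Molar mass = 44.097 g/mol.
Mass from C: 3 × 12.011 = 36.033 g/mol.
%C = 36.033 / 44.097 × 100 = 81.71%.

81.71%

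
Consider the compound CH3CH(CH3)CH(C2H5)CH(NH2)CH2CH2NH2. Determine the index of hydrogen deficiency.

0

Atom tally by fragment:
  CH3 → C:1 H:3
  CH(CH3) → C:2 H:4
  CH(C2H5) → C:3 H:6
  CH(NH2) → C:1 H:3 N:1
  CH2 → C:1 H:2
  CH2NH2 → C:1 H:4 N:1
Element totals:
  C: 9
  H: 22
  N: 2
Molecular formula: C9H22N2.
DoU = (2C + 2 + N − H − X) / 2 = (2·9 + 2 + 2 − 22 − 0) / 2 = 0.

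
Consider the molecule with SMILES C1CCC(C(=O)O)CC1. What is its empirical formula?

C7H12O2

Atom tally by fragment:
  cyclohexane ring core → C:6 H:12
  (− 1 ring H displaced by substituents)
  + COOH → C:1 H:1 O:2
Element totals:
  C: 7
  H: 12
  O: 2
Molecular formula: C7H12O2.
gcd of subscripts (7, 12, 2) = 1, so the empirical formula equals the molecular formula.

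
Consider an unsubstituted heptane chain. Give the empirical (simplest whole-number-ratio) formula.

Atom tally by fragment:
  CH3 → C:1 H:3
  CH2 → C:1 H:2
  CH2 → C:1 H:2
  CH2 → C:1 H:2
  CH2 → C:1 H:2
  CH2 → C:1 H:2
  CH3 → C:1 H:3
Element totals:
  C: 7
  H: 16
Molecular formula: C7H16.
gcd of subscripts (7, 16) = 1, so the empirical formula equals the molecular formula.

C7H16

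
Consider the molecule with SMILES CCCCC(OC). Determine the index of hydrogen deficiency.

0

Atom tally by fragment:
  CH3 → C:1 H:3
  CH2 → C:1 H:2
  CH2 → C:1 H:2
  CH2 → C:1 H:2
  CH2OCH3 → C:2 H:5 O:1
Element totals:
  C: 6
  H: 14
  O: 1
Molecular formula: C6H14O.
DoU = (2C + 2 + N − H − X) / 2 = (2·6 + 2 + 0 − 14 − 0) / 2 = 0.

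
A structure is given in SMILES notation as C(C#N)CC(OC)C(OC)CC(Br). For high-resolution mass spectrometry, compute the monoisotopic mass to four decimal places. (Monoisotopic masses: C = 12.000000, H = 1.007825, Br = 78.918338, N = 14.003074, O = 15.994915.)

249.0364

Atom tally by fragment:
  NCCH2 → C:2 H:2 N:1
  CH2 → C:1 H:2
  CH(OCH3) → C:2 H:4 O:1
  CH(OCH3) → C:2 H:4 O:1
  CH2 → C:1 H:2
  CH2Br → C:1 H:2 Br:1
Element totals:
  C: 9
  H: 16
  Br: 1
  N: 1
  O: 2
Molecular formula: C9H16BrNO2.
  M = 9(12.0) + 16(1.007825) + 78.918338 + 14.003074 + 2(15.994915)
    = 108.000000 + 16.125200 + 78.918338 + 14.003074 + 31.989830 = 249.036442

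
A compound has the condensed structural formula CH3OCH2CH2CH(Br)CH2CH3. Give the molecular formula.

C6H13BrO

Element totals:
  C: 6
  H: 13
  Br: 1
  O: 1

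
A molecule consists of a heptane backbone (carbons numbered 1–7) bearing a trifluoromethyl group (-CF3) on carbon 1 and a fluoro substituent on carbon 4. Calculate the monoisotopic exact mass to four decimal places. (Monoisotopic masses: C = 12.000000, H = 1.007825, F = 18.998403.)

186.1032

Atom tally by fragment:
  F3CCH2 → C:2 H:2 F:3
  CH2 → C:1 H:2
  CH2 → C:1 H:2
  CH(F) → C:1 H:1 F:1
  CH2 → C:1 H:2
  CH2 → C:1 H:2
  CH3 → C:1 H:3
Element totals:
  C: 8
  H: 14
  F: 4
Molecular formula: C8H14F4.
  M = 8(12.0) + 14(1.007825) + 4(18.998403)
    = 96.000000 + 14.109550 + 75.993612 = 186.103162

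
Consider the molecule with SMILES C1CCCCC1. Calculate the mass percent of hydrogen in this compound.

14.37%

Atom tally by fragment:
  cyclohexane ring core → C:6 H:12
Element totals:
  C: 6
  H: 12
Molecular formula: C6H12.
Molar mass = 84.162 g/mol.
Mass from H: 12 × 1.008 = 12.096 g/mol.
%H = 12.096 / 84.162 × 100 = 14.37%.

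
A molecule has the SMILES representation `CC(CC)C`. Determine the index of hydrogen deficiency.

0

Atom tally by fragment:
  CH3 → C:1 H:3
  CH(C2H5) → C:3 H:6
  CH3 → C:1 H:3
Element totals:
  C: 5
  H: 12
Molecular formula: C5H12.
DoU = (2C + 2 + N − H − X) / 2 = (2·5 + 2 + 0 − 12 − 0) / 2 = 0.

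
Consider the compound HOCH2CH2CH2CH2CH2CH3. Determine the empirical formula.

C6H14O

Atom tally by fragment:
  HOCH2CH2 → C:2 H:5 O:1
  CH2 → C:1 H:2
  CH2 → C:1 H:2
  CH2 → C:1 H:2
  CH3 → C:1 H:3
Element totals:
  C: 6
  H: 14
  O: 1
Molecular formula: C6H14O.
gcd of subscripts (6, 14, 1) = 1, so the empirical formula equals the molecular formula.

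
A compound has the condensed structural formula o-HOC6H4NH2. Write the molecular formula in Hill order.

Element totals:
  C: 6
  H: 7
  N: 1
  O: 1

C6H7NO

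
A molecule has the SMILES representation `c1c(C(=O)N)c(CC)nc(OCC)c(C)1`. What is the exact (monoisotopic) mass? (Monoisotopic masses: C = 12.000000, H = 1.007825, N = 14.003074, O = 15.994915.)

Atom tally by fragment:
  pyridine ring core → C:5 H:5 N:1
  (− 4 ring H displaced by substituents)
  + CONH2 → C:1 H:2 O:1 N:1
  + C2H5 → C:2 H:5
  + OC2H5 → C:2 H:5 O:1
  + CH3 → C:1 H:3
Element totals:
  C: 11
  H: 16
  N: 2
  O: 2
Molecular formula: C11H16N2O2.
  M = 11(12.0) + 16(1.007825) + 2(14.003074) + 2(15.994915)
    = 132.000000 + 16.125200 + 28.006148 + 31.989830 = 208.121178

208.1212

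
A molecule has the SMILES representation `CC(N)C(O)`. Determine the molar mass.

Atom tally by fragment:
  CH3 → C:1 H:3
  CH(NH2) → C:1 H:3 N:1
  CH2OH → C:1 H:3 O:1
Element totals:
  C: 3
  H: 9
  N: 1
  O: 1
Molecular formula: C3H9NO.
  M = 3(12.011) + 9(1.008) + 14.007 + 15.999
    = 36.033 + 9.072 + 14.007 + 15.999 = 75.111

75.11 g/mol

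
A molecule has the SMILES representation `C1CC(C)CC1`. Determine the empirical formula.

Atom tally by fragment:
  cyclopentane ring core → C:5 H:10
  (− 1 ring H displaced by substituents)
  + CH3 → C:1 H:3
Element totals:
  C: 6
  H: 12
Molecular formula: C6H12.
gcd of subscripts = 6; dividing each by 6:
  C: 6/6 = 1
  H: 12/6 = 2

CH2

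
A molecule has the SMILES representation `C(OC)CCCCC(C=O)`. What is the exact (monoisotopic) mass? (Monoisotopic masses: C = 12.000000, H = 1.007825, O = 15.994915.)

Atom tally by fragment:
  CH3OCH2 → C:2 H:5 O:1
  CH2 → C:1 H:2
  CH2 → C:1 H:2
  CH2 → C:1 H:2
  CH2 → C:1 H:2
  CH2CHO → C:2 H:3 O:1
Element totals:
  C: 8
  H: 16
  O: 2
Molecular formula: C8H16O2.
  M = 8(12.0) + 16(1.007825) + 2(15.994915)
    = 96.000000 + 16.125200 + 31.989830 = 144.115030

144.1150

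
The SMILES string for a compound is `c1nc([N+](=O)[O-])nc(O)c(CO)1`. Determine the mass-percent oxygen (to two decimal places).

Atom tally by fragment:
  pyrimidine ring core → C:4 H:4 N:2
  (− 3 ring H displaced by substituents)
  + NO2 → N:1 O:2
  + OH → O:1 H:1
  + CH2OH → C:1 H:3 O:1
Element totals:
  C: 5
  H: 5
  N: 3
  O: 4
Molecular formula: C5H5N3O4.
Molar mass = 171.112 g/mol.
Mass from O: 4 × 15.999 = 63.996 g/mol.
%O = 63.996 / 171.112 × 100 = 37.40%.

37.40%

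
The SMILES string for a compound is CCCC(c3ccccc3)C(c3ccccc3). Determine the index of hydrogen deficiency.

Atom tally by fragment:
  CH3 → C:1 H:3
  CH2 → C:1 H:2
  CH2 → C:1 H:2
  CH(C6H5) → C:7 H:6
  CH2C6H5 → C:7 H:7
Element totals:
  C: 17
  H: 20
Molecular formula: C17H20.
DoU = (2C + 2 + N − H − X) / 2 = (2·17 + 2 + 0 − 20 − 0) / 2 = 8.

8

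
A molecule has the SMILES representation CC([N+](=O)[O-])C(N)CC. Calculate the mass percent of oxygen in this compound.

Atom tally by fragment:
  CH3 → C:1 H:3
  CH(NO2) → C:1 H:1 N:1 O:2
  CH(NH2) → C:1 H:3 N:1
  CH2 → C:1 H:2
  CH3 → C:1 H:3
Element totals:
  C: 5
  H: 12
  N: 2
  O: 2
Molecular formula: C5H12N2O2.
Molar mass = 132.163 g/mol.
Mass from O: 2 × 15.999 = 31.998 g/mol.
%O = 31.998 / 132.163 × 100 = 24.21%.

24.21%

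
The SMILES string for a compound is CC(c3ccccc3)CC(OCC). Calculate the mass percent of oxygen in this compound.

Atom tally by fragment:
  CH3 → C:1 H:3
  CH(C6H5) → C:7 H:6
  CH2 → C:1 H:2
  CH2OC2H5 → C:3 H:7 O:1
Element totals:
  C: 12
  H: 18
  O: 1
Molecular formula: C12H18O.
Molar mass = 178.275 g/mol.
Mass from O: 1 × 15.999 = 15.999 g/mol.
%O = 15.999 / 178.275 × 100 = 8.97%.

8.97%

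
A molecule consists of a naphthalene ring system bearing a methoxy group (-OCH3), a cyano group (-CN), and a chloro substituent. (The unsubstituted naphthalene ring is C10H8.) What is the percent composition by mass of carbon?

Atom tally by fragment:
  naphthalene ring system core → C:10 H:8
  (− 3 ring H displaced by substituents)
  + OCH3 → C:1 H:3 O:1
  + CN → C:1 N:1
  + Cl → Cl:1
Element totals:
  C: 12
  H: 8
  Cl: 1
  N: 1
  O: 1
Molecular formula: C12H8ClNO.
Molar mass = 217.652 g/mol.
Mass from C: 12 × 12.011 = 144.132 g/mol.
%C = 144.132 / 217.652 × 100 = 66.22%.

66.22%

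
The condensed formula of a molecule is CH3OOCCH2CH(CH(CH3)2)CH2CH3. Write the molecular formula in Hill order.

C9H18O2

Atom tally by fragment:
  CH3OOCCH2 → C:3 H:5 O:2
  CH(CH(CH3)2) → C:4 H:8
  CH2 → C:1 H:2
  CH3 → C:1 H:3
Element totals:
  C: 9
  H: 18
  O: 2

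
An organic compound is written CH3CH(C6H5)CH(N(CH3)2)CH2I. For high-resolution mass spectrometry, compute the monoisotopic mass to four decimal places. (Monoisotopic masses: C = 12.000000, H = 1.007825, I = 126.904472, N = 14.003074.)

Atom tally by fragment:
  CH3 → C:1 H:3
  CH(C6H5) → C:7 H:6
  CH(N(CH3)2) → C:3 H:7 N:1
  CH2I → C:1 H:2 I:1
Element totals:
  C: 12
  H: 18
  I: 1
  N: 1
Molecular formula: C12H18IN.
  M = 12(12.0) + 18(1.007825) + 126.904472 + 14.003074
    = 144.000000 + 18.140850 + 126.904472 + 14.003074 = 303.048396

303.0484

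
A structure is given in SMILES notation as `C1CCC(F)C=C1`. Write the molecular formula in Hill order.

C6H9F

Atom tally by fragment:
  cyclohexene ring core → C:6 H:10
  (− 1 ring H displaced by substituents)
  + F → F:1
Element totals:
  C: 6
  H: 9
  F: 1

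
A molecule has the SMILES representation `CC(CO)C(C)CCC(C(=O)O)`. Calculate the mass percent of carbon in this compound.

62.04%

Atom tally by fragment:
  CH3 → C:1 H:3
  CH(CH2OH) → C:2 H:4 O:1
  CH(CH3) → C:2 H:4
  CH2 → C:1 H:2
  CH2 → C:1 H:2
  CH2COOH → C:2 H:3 O:2
Element totals:
  C: 9
  H: 18
  O: 3
Molecular formula: C9H18O3.
Molar mass = 174.240 g/mol.
Mass from C: 9 × 12.011 = 108.099 g/mol.
%C = 108.099 / 174.240 × 100 = 62.04%.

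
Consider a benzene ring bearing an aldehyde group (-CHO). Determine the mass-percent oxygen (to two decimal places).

Atom tally by fragment:
  benzene ring core → C:6 H:6
  (− 1 ring H displaced by substituents)
  + CHO → C:1 H:1 O:1
Element totals:
  C: 7
  H: 6
  O: 1
Molecular formula: C7H6O.
Molar mass = 106.124 g/mol.
Mass from O: 1 × 15.999 = 15.999 g/mol.
%O = 15.999 / 106.124 × 100 = 15.08%.

15.08%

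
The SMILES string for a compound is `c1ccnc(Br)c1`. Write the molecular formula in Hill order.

C5H4BrN

Atom tally by fragment:
  pyridine ring core → C:5 H:5 N:1
  (− 1 ring H displaced by substituents)
  + Br → Br:1
Element totals:
  C: 5
  H: 4
  Br: 1
  N: 1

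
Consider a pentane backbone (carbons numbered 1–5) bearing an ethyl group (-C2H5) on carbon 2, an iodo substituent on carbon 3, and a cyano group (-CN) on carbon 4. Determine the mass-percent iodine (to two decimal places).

Atom tally by fragment:
  CH3 → C:1 H:3
  CH(C2H5) → C:3 H:6
  CH(I) → C:1 H:1 I:1
  CH(CN) → C:2 H:1 N:1
  CH3 → C:1 H:3
Element totals:
  C: 8
  H: 14
  I: 1
  N: 1
Molecular formula: C8H14IN.
Molar mass = 251.111 g/mol.
Mass from I: 1 × 126.904 = 126.904 g/mol.
%I = 126.904 / 251.111 × 100 = 50.54%.

50.54%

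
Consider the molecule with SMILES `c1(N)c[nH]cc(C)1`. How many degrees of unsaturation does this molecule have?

3

Atom tally by fragment:
  pyrrole ring core → C:4 H:5 N:1
  (− 2 ring H displaced by substituents)
  + NH2 → N:1 H:2
  + CH3 → C:1 H:3
Element totals:
  C: 5
  H: 8
  N: 2
Molecular formula: C5H8N2.
DoU = (2C + 2 + N − H − X) / 2 = (2·5 + 2 + 2 − 8 − 0) / 2 = 3.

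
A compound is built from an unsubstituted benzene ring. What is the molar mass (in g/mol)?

78.11 g/mol

Atom tally by fragment:
  benzene ring core → C:6 H:6
Element totals:
  C: 6
  H: 6
Molecular formula: C6H6.
  M = 6(12.011) + 6(1.008)
    = 72.066 + 6.048 = 78.114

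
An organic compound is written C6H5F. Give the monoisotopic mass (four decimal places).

Element totals:
  C: 6
  H: 5
  F: 1
Molecular formula: C6H5F.
  M = 6(12.0) + 5(1.007825) + 18.998403
    = 72.000000 + 5.039125 + 18.998403 = 96.037528

96.0375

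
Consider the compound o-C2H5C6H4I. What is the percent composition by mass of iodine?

54.68%

Atom tally by fragment:
  benzene ring core → C:6 H:6
  (− 2 ring H displaced by substituents)
  + C2H5 → C:2 H:5
  + I → I:1
Element totals:
  C: 8
  H: 9
  I: 1
Molecular formula: C8H9I.
Molar mass = 232.064 g/mol.
Mass from I: 1 × 126.904 = 126.904 g/mol.
%I = 126.904 / 232.064 × 100 = 54.68%.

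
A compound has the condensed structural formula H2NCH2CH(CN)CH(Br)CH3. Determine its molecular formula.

Element totals:
  C: 5
  H: 9
  Br: 1
  N: 2

C5H9BrN2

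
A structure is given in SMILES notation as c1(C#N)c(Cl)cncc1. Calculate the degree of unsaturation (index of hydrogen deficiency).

6

Atom tally by fragment:
  pyridine ring core → C:5 H:5 N:1
  (− 2 ring H displaced by substituents)
  + CN → C:1 N:1
  + Cl → Cl:1
Element totals:
  C: 6
  H: 3
  Cl: 1
  N: 2
Molecular formula: C6H3ClN2.
DoU = (2C + 2 + N − H − X) / 2 = (2·6 + 2 + 2 − 3 − 1) / 2 = 6.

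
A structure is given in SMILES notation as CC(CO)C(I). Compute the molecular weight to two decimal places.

200.02 g/mol

Atom tally by fragment:
  CH3 → C:1 H:3
  CH(CH2OH) → C:2 H:4 O:1
  CH2I → C:1 H:2 I:1
Element totals:
  C: 4
  H: 9
  I: 1
  O: 1
Molecular formula: C4H9IO.
  M = 4(12.011) + 9(1.008) + 126.904 + 15.999
    = 48.044 + 9.072 + 126.904 + 15.999 = 200.019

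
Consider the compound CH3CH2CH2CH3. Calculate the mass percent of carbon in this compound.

Atom tally by fragment:
  CH3 → C:1 H:3
  CH2 → C:1 H:2
  CH2 → C:1 H:2
  CH3 → C:1 H:3
Element totals:
  C: 4
  H: 10
Molecular formula: C4H10.
Molar mass = 58.124 g/mol.
Mass from C: 4 × 12.011 = 48.044 g/mol.
%C = 48.044 / 58.124 × 100 = 82.66%.

82.66%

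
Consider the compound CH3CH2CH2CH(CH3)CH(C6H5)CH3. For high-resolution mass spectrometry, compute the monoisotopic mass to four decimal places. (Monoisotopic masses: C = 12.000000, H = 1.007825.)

176.1565

Atom tally by fragment:
  CH3 → C:1 H:3
  CH2 → C:1 H:2
  CH2 → C:1 H:2
  CH(CH3) → C:2 H:4
  CH(C6H5) → C:7 H:6
  CH3 → C:1 H:3
Element totals:
  C: 13
  H: 20
Molecular formula: C13H20.
  M = 13(12.0) + 20(1.007825)
    = 156.000000 + 20.156500 = 176.156500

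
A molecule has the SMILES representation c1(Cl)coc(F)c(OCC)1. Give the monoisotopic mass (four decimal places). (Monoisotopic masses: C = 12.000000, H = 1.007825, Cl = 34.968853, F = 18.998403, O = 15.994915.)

164.0040

Atom tally by fragment:
  furan ring core → C:4 H:4 O:1
  (− 3 ring H displaced by substituents)
  + Cl → Cl:1
  + F → F:1
  + OC2H5 → C:2 H:5 O:1
Element totals:
  C: 6
  H: 6
  Cl: 1
  F: 1
  O: 2
Molecular formula: C6H6ClFO2.
  M = 6(12.0) + 6(1.007825) + 34.968853 + 18.998403 + 2(15.994915)
    = 72.000000 + 6.046950 + 34.968853 + 18.998403 + 31.989830 = 164.004036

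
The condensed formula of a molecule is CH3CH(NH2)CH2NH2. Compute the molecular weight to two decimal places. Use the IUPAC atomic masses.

74.13 g/mol

Element totals:
  C: 3
  H: 10
  N: 2
Molecular formula: C3H10N2.
  M = 3(12.011) + 10(1.008) + 2(14.007)
    = 36.033 + 10.080 + 28.014 = 74.127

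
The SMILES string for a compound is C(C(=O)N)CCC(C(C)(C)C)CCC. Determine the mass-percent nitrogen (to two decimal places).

Atom tally by fragment:
  H2NOCCH2 → C:2 H:4 O:1 N:1
  CH2 → C:1 H:2
  CH2 → C:1 H:2
  CH(C(CH3)3) → C:5 H:10
  CH2 → C:1 H:2
  CH2 → C:1 H:2
  CH3 → C:1 H:3
Element totals:
  C: 12
  H: 25
  N: 1
  O: 1
Molecular formula: C12H25NO.
Molar mass = 199.338 g/mol.
Mass from N: 1 × 14.007 = 14.007 g/mol.
%N = 14.007 / 199.338 × 100 = 7.03%.

7.03%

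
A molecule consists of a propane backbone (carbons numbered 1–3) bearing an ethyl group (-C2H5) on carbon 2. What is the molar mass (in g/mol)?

72.15 g/mol

Atom tally by fragment:
  CH3 → C:1 H:3
  CH(C2H5) → C:3 H:6
  CH3 → C:1 H:3
Element totals:
  C: 5
  H: 12
Molecular formula: C5H12.
  M = 5(12.011) + 12(1.008)
    = 60.055 + 12.096 = 72.151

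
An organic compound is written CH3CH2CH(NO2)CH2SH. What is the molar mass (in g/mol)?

Element totals:
  C: 4
  H: 9
  N: 1
  O: 2
  S: 1
Molecular formula: C4H9NO2S.
  M = 4(12.011) + 9(1.008) + 14.007 + 2(15.999) + 32.06
    = 48.044 + 9.072 + 14.007 + 31.998 + 32.060 = 135.181

135.18 g/mol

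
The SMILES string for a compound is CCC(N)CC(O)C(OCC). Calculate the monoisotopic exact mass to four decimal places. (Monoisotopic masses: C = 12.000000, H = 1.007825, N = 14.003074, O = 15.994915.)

Atom tally by fragment:
  CH3 → C:1 H:3
  CH2 → C:1 H:2
  CH(NH2) → C:1 H:3 N:1
  CH2 → C:1 H:2
  CH(OH) → C:1 H:2 O:1
  CH2OC2H5 → C:3 H:7 O:1
Element totals:
  C: 8
  H: 19
  N: 1
  O: 2
Molecular formula: C8H19NO2.
  M = 8(12.0) + 19(1.007825) + 14.003074 + 2(15.994915)
    = 96.000000 + 19.148675 + 14.003074 + 31.989830 = 161.141579

161.1416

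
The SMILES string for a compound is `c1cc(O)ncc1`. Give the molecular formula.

Atom tally by fragment:
  pyridine ring core → C:5 H:5 N:1
  (− 1 ring H displaced by substituents)
  + OH → O:1 H:1
Element totals:
  C: 5
  H: 5
  N: 1
  O: 1

C5H5NO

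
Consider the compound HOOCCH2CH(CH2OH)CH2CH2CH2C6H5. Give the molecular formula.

C13H18O3

Atom tally by fragment:
  HOOCCH2 → C:2 H:3 O:2
  CH(CH2OH) → C:2 H:4 O:1
  CH2 → C:1 H:2
  CH2 → C:1 H:2
  CH2C6H5 → C:7 H:7
Element totals:
  C: 13
  H: 18
  O: 3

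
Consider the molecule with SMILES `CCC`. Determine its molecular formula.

C3H8

Atom tally by fragment:
  CH3 → C:1 H:3
  CH2 → C:1 H:2
  CH3 → C:1 H:3
Element totals:
  C: 3
  H: 8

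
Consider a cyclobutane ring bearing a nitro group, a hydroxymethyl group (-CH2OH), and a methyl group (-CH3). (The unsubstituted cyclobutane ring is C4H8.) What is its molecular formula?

Atom tally by fragment:
  cyclobutane ring core → C:4 H:8
  (− 3 ring H displaced by substituents)
  + NO2 → N:1 O:2
  + CH2OH → C:1 H:3 O:1
  + CH3 → C:1 H:3
Element totals:
  C: 6
  H: 11
  N: 1
  O: 3

C6H11NO3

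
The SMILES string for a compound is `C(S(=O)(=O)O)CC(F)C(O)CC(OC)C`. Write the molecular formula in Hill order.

Atom tally by fragment:
  HO3SCH2 → C:1 H:3 S:1 O:3
  CH2 → C:1 H:2
  CH(F) → C:1 H:1 F:1
  CH(OH) → C:1 H:2 O:1
  CH2 → C:1 H:2
  CH(OCH3) → C:2 H:4 O:1
  CH3 → C:1 H:3
Element totals:
  C: 8
  H: 17
  F: 1
  O: 5
  S: 1

C8H17FO5S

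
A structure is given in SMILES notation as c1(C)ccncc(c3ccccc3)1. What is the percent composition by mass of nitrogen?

8.28%

Atom tally by fragment:
  pyridine ring core → C:5 H:5 N:1
  (− 2 ring H displaced by substituents)
  + CH3 → C:1 H:3
  + C6H5 → C:6 H:5
Element totals:
  C: 12
  H: 11
  N: 1
Molecular formula: C12H11N.
Molar mass = 169.227 g/mol.
Mass from N: 1 × 14.007 = 14.007 g/mol.
%N = 14.007 / 169.227 × 100 = 8.28%.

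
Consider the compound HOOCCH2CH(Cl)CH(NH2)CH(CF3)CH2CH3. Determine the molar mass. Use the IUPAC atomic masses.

Element totals:
  C: 8
  H: 13
  Cl: 1
  F: 3
  N: 1
  O: 2
Molecular formula: C8H13ClF3NO2.
  M = 8(12.011) + 13(1.008) + 35.45 + 3(18.998) + 14.007 + 2(15.999)
    = 96.088 + 13.104 + 35.450 + 56.994 + 14.007 + 31.998 = 247.641

247.64 g/mol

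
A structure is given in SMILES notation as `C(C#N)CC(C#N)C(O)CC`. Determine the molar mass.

152.20 g/mol

Atom tally by fragment:
  NCCH2 → C:2 H:2 N:1
  CH2 → C:1 H:2
  CH(CN) → C:2 H:1 N:1
  CH(OH) → C:1 H:2 O:1
  CH2 → C:1 H:2
  CH3 → C:1 H:3
Element totals:
  C: 8
  H: 12
  N: 2
  O: 1
Molecular formula: C8H12N2O.
  M = 8(12.011) + 12(1.008) + 2(14.007) + 15.999
    = 96.088 + 12.096 + 28.014 + 15.999 = 152.197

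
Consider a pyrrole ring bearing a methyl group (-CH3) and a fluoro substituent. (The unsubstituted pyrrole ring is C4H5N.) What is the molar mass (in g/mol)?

99.11 g/mol

Atom tally by fragment:
  pyrrole ring core → C:4 H:5 N:1
  (− 2 ring H displaced by substituents)
  + CH3 → C:1 H:3
  + F → F:1
Element totals:
  C: 5
  H: 6
  F: 1
  N: 1
Molecular formula: C5H6FN.
  M = 5(12.011) + 6(1.008) + 18.998 + 14.007
    = 60.055 + 6.048 + 18.998 + 14.007 = 99.108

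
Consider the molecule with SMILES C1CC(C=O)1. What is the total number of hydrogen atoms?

Atom tally by fragment:
  cyclopropane ring core → C:3 H:6
  (− 1 ring H displaced by substituents)
  + CHO → C:1 H:1 O:1
Element totals:
  C: 4
  H: 6
  O: 1

6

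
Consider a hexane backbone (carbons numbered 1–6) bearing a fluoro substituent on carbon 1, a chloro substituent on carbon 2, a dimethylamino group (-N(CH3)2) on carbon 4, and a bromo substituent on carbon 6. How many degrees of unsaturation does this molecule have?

Atom tally by fragment:
  FCH2 → C:1 H:2 F:1
  CH(Cl) → C:1 H:1 Cl:1
  CH2 → C:1 H:2
  CH(N(CH3)2) → C:3 H:7 N:1
  CH2 → C:1 H:2
  CH2Br → C:1 H:2 Br:1
Element totals:
  C: 8
  H: 16
  Br: 1
  Cl: 1
  F: 1
  N: 1
Molecular formula: C8H16BrClFN.
DoU = (2C + 2 + N − H − X) / 2 = (2·8 + 2 + 1 − 16 − 3) / 2 = 0.

0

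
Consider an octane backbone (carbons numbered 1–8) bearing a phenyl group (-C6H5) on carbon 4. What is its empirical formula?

Atom tally by fragment:
  CH3 → C:1 H:3
  CH2 → C:1 H:2
  CH2 → C:1 H:2
  CH(C6H5) → C:7 H:6
  CH2 → C:1 H:2
  CH2 → C:1 H:2
  CH2 → C:1 H:2
  CH3 → C:1 H:3
Element totals:
  C: 14
  H: 22
Molecular formula: C14H22.
gcd of subscripts = 2; dividing each by 2:
  C: 14/2 = 7
  H: 22/2 = 11

C7H11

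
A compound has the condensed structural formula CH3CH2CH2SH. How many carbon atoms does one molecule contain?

Atom tally by fragment:
  CH3 → C:1 H:3
  CH2 → C:1 H:2
  CH2SH → C:1 H:3 S:1
Element totals:
  C: 3
  H: 8
  S: 1

3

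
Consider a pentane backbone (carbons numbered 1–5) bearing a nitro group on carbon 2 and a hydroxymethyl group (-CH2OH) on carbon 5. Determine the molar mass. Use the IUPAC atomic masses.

Atom tally by fragment:
  CH3 → C:1 H:3
  CH(NO2) → C:1 H:1 N:1 O:2
  CH2 → C:1 H:2
  CH2 → C:1 H:2
  CH2CH2OH → C:2 H:5 O:1
Element totals:
  C: 6
  H: 13
  N: 1
  O: 3
Molecular formula: C6H13NO3.
  M = 6(12.011) + 13(1.008) + 14.007 + 3(15.999)
    = 72.066 + 13.104 + 14.007 + 47.997 = 147.174

147.17 g/mol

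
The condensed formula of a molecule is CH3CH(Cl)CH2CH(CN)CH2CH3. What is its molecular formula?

Element totals:
  C: 7
  H: 12
  Cl: 1
  N: 1

C7H12ClN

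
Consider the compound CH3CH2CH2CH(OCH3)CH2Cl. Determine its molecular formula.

Atom tally by fragment:
  CH3 → C:1 H:3
  CH2 → C:1 H:2
  CH2 → C:1 H:2
  CH(OCH3) → C:2 H:4 O:1
  CH2Cl → C:1 H:2 Cl:1
Element totals:
  C: 6
  H: 13
  Cl: 1
  O: 1

C6H13ClO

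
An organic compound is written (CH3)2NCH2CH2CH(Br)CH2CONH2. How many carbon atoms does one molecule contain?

Atom tally by fragment:
  (CH3)2NCH2 → C:3 H:8 N:1
  CH2 → C:1 H:2
  CH(Br) → C:1 H:1 Br:1
  CH2CONH2 → C:2 H:4 O:1 N:1
Element totals:
  C: 7
  H: 15
  Br: 1
  N: 2
  O: 1

7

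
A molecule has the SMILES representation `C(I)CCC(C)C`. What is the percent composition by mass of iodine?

59.84%

Atom tally by fragment:
  ICH2 → C:1 H:2 I:1
  CH2 → C:1 H:2
  CH2 → C:1 H:2
  CH(CH3) → C:2 H:4
  CH3 → C:1 H:3
Element totals:
  C: 6
  H: 13
  I: 1
Molecular formula: C6H13I.
Molar mass = 212.074 g/mol.
Mass from I: 1 × 126.904 = 126.904 g/mol.
%I = 126.904 / 212.074 × 100 = 59.84%.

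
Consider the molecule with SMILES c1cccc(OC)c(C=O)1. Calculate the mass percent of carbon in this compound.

Atom tally by fragment:
  benzene ring core → C:6 H:6
  (− 2 ring H displaced by substituents)
  + OCH3 → C:1 H:3 O:1
  + CHO → C:1 H:1 O:1
Element totals:
  C: 8
  H: 8
  O: 2
Molecular formula: C8H8O2.
Molar mass = 136.150 g/mol.
Mass from C: 8 × 12.011 = 96.088 g/mol.
%C = 96.088 / 136.150 × 100 = 70.58%.

70.58%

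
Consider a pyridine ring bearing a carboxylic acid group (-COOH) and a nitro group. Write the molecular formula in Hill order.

C6H4N2O4

Atom tally by fragment:
  pyridine ring core → C:5 H:5 N:1
  (− 2 ring H displaced by substituents)
  + COOH → C:1 H:1 O:2
  + NO2 → N:1 O:2
Element totals:
  C: 6
  H: 4
  N: 2
  O: 4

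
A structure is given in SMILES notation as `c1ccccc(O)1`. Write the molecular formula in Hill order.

C6H6O

Atom tally by fragment:
  benzene ring core → C:6 H:6
  (− 1 ring H displaced by substituents)
  + OH → O:1 H:1
Element totals:
  C: 6
  H: 6
  O: 1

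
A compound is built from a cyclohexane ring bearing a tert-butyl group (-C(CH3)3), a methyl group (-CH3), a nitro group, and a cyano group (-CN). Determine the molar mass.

Atom tally by fragment:
  cyclohexane ring core → C:6 H:12
  (− 4 ring H displaced by substituents)
  + C(CH3)3 → C:4 H:9
  + CH3 → C:1 H:3
  + NO2 → N:1 O:2
  + CN → C:1 N:1
Element totals:
  C: 12
  H: 20
  N: 2
  O: 2
Molecular formula: C12H20N2O2.
  M = 12(12.011) + 20(1.008) + 2(14.007) + 2(15.999)
    = 144.132 + 20.160 + 28.014 + 31.998 = 224.304

224.30 g/mol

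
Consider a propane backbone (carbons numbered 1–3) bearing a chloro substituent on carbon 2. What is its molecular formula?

Atom tally by fragment:
  CH3 → C:1 H:3
  CH(Cl) → C:1 H:1 Cl:1
  CH3 → C:1 H:3
Element totals:
  C: 3
  H: 7
  Cl: 1

C3H7Cl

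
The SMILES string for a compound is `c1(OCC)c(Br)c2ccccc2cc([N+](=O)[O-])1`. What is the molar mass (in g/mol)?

296.12 g/mol

Atom tally by fragment:
  naphthalene ring system core → C:10 H:8
  (− 3 ring H displaced by substituents)
  + OC2H5 → C:2 H:5 O:1
  + Br → Br:1
  + NO2 → N:1 O:2
Element totals:
  C: 12
  H: 10
  Br: 1
  N: 1
  O: 3
Molecular formula: C12H10BrNO3.
  M = 12(12.011) + 10(1.008) + 79.904 + 14.007 + 3(15.999)
    = 144.132 + 10.080 + 79.904 + 14.007 + 47.997 = 296.120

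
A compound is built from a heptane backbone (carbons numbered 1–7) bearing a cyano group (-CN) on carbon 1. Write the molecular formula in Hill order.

C8H15N

Atom tally by fragment:
  NCCH2 → C:2 H:2 N:1
  CH2 → C:1 H:2
  CH2 → C:1 H:2
  CH2 → C:1 H:2
  CH2 → C:1 H:2
  CH2 → C:1 H:2
  CH3 → C:1 H:3
Element totals:
  C: 8
  H: 15
  N: 1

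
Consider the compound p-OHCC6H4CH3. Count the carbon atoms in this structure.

8

Element totals:
  C: 8
  H: 8
  O: 1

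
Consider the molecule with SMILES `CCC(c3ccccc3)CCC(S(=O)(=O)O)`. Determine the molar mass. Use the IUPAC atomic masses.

242.33 g/mol

Atom tally by fragment:
  CH3 → C:1 H:3
  CH2 → C:1 H:2
  CH(C6H5) → C:7 H:6
  CH2 → C:1 H:2
  CH2 → C:1 H:2
  CH2SO3H → C:1 H:3 S:1 O:3
Element totals:
  C: 12
  H: 18
  O: 3
  S: 1
Molecular formula: C12H18O3S.
  M = 12(12.011) + 18(1.008) + 3(15.999) + 32.06
    = 144.132 + 18.144 + 47.997 + 32.060 = 242.333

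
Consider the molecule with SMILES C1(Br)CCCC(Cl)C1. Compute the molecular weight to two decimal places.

Atom tally by fragment:
  cyclohexane ring core → C:6 H:12
  (− 2 ring H displaced by substituents)
  + Br → Br:1
  + Cl → Cl:1
Element totals:
  C: 6
  H: 10
  Br: 1
  Cl: 1
Molecular formula: C6H10BrCl.
  M = 6(12.011) + 10(1.008) + 79.904 + 35.45
    = 72.066 + 10.080 + 79.904 + 35.450 = 197.500

197.50 g/mol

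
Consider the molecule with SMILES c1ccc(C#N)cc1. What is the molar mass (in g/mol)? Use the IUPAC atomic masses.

Atom tally by fragment:
  benzene ring core → C:6 H:6
  (− 1 ring H displaced by substituents)
  + CN → C:1 N:1
Element totals:
  C: 7
  H: 5
  N: 1
Molecular formula: C7H5N.
  M = 7(12.011) + 5(1.008) + 14.007
    = 84.077 + 5.040 + 14.007 = 103.124

103.12 g/mol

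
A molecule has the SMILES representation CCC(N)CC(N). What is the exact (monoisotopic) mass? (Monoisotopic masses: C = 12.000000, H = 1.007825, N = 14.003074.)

Atom tally by fragment:
  CH3 → C:1 H:3
  CH2 → C:1 H:2
  CH(NH2) → C:1 H:3 N:1
  CH2 → C:1 H:2
  CH2NH2 → C:1 H:4 N:1
Element totals:
  C: 5
  H: 14
  N: 2
Molecular formula: C5H14N2.
  M = 5(12.0) + 14(1.007825) + 2(14.003074)
    = 60.000000 + 14.109550 + 28.006148 = 102.115698

102.1157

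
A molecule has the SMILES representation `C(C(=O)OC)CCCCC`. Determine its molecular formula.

C8H16O2

Atom tally by fragment:
  CH3OOCCH2 → C:3 H:5 O:2
  CH2 → C:1 H:2
  CH2 → C:1 H:2
  CH2 → C:1 H:2
  CH2 → C:1 H:2
  CH3 → C:1 H:3
Element totals:
  C: 8
  H: 16
  O: 2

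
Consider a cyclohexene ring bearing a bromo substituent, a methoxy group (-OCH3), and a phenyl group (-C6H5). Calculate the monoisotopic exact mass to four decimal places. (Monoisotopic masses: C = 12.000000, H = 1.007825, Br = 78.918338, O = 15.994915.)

Atom tally by fragment:
  cyclohexene ring core → C:6 H:10
  (− 3 ring H displaced by substituents)
  + Br → Br:1
  + OCH3 → C:1 H:3 O:1
  + C6H5 → C:6 H:5
Element totals:
  C: 13
  H: 15
  Br: 1
  O: 1
Molecular formula: C13H15BrO.
  M = 13(12.0) + 15(1.007825) + 78.918338 + 15.994915
    = 156.000000 + 15.117375 + 78.918338 + 15.994915 = 266.030628

266.0306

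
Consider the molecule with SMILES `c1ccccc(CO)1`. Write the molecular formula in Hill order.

Atom tally by fragment:
  benzene ring core → C:6 H:6
  (− 1 ring H displaced by substituents)
  + CH2OH → C:1 H:3 O:1
Element totals:
  C: 7
  H: 8
  O: 1

C7H8O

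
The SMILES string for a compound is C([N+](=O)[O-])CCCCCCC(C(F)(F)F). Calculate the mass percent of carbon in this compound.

Atom tally by fragment:
  O2NCH2 → C:1 H:2 N:1 O:2
  CH2 → C:1 H:2
  CH2 → C:1 H:2
  CH2 → C:1 H:2
  CH2 → C:1 H:2
  CH2 → C:1 H:2
  CH2 → C:1 H:2
  CH2CF3 → C:2 H:2 F:3
Element totals:
  C: 9
  H: 16
  F: 3
  N: 1
  O: 2
Molecular formula: C9H16F3NO2.
Molar mass = 227.226 g/mol.
Mass from C: 9 × 12.011 = 108.099 g/mol.
%C = 108.099 / 227.226 × 100 = 47.57%.

47.57%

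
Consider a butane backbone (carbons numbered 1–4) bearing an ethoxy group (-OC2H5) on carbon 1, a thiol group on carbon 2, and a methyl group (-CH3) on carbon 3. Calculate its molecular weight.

Atom tally by fragment:
  C2H5OCH2 → C:3 H:7 O:1
  CH(SH) → C:1 H:2 S:1
  CH(CH3) → C:2 H:4
  CH3 → C:1 H:3
Element totals:
  C: 7
  H: 16
  O: 1
  S: 1
Molecular formula: C7H16OS.
  M = 7(12.011) + 16(1.008) + 15.999 + 32.06
    = 84.077 + 16.128 + 15.999 + 32.060 = 148.264

148.26 g/mol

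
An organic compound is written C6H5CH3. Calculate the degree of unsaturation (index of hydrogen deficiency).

Element totals:
  C: 7
  H: 8
Molecular formula: C7H8.
DoU = (2C + 2 + N − H − X) / 2 = (2·7 + 2 + 0 − 8 − 0) / 2 = 4.

4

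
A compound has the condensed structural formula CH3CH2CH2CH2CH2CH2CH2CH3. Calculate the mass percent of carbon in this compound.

Atom tally by fragment:
  CH3 → C:1 H:3
  CH2 → C:1 H:2
  CH2 → C:1 H:2
  CH2 → C:1 H:2
  CH2 → C:1 H:2
  CH2 → C:1 H:2
  CH2 → C:1 H:2
  CH3 → C:1 H:3
Element totals:
  C: 8
  H: 18
Molecular formula: C8H18.
Molar mass = 114.232 g/mol.
Mass from C: 8 × 12.011 = 96.088 g/mol.
%C = 96.088 / 114.232 × 100 = 84.12%.

84.12%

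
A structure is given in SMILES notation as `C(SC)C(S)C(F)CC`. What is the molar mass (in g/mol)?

Atom tally by fragment:
  CH3SCH2 → C:2 H:5 S:1
  CH(SH) → C:1 H:2 S:1
  CH(F) → C:1 H:1 F:1
  CH2 → C:1 H:2
  CH3 → C:1 H:3
Element totals:
  C: 6
  H: 13
  F: 1
  S: 2
Molecular formula: C6H13FS2.
  M = 6(12.011) + 13(1.008) + 18.998 + 2(32.06)
    = 72.066 + 13.104 + 18.998 + 64.120 = 168.288

168.29 g/mol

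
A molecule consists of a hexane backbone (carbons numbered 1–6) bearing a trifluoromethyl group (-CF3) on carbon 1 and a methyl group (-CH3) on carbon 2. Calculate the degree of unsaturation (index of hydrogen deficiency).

Atom tally by fragment:
  F3CCH2 → C:2 H:2 F:3
  CH(CH3) → C:2 H:4
  CH2 → C:1 H:2
  CH2 → C:1 H:2
  CH2 → C:1 H:2
  CH3 → C:1 H:3
Element totals:
  C: 8
  H: 15
  F: 3
Molecular formula: C8H15F3.
DoU = (2C + 2 + N − H − X) / 2 = (2·8 + 2 + 0 − 15 − 3) / 2 = 0.

0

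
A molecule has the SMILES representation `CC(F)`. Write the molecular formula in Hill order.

Atom tally by fragment:
  CH3 → C:1 H:3
  CH2F → C:1 H:2 F:1
Element totals:
  C: 2
  H: 5
  F: 1

C2H5F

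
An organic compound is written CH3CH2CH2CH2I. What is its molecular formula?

C4H9I

Atom tally by fragment:
  CH3 → C:1 H:3
  CH2 → C:1 H:2
  CH2 → C:1 H:2
  CH2I → C:1 H:2 I:1
Element totals:
  C: 4
  H: 9
  I: 1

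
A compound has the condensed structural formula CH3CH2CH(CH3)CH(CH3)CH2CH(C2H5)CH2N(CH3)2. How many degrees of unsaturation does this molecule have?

0

Element totals:
  C: 13
  H: 29
  N: 1
Molecular formula: C13H29N.
DoU = (2C + 2 + N − H − X) / 2 = (2·13 + 2 + 1 − 29 − 0) / 2 = 0.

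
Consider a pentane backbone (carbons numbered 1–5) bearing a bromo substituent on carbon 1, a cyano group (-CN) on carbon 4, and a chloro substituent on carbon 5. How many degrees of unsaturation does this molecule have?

Atom tally by fragment:
  BrCH2 → C:1 H:2 Br:1
  CH2 → C:1 H:2
  CH2 → C:1 H:2
  CH(CN) → C:2 H:1 N:1
  CH2Cl → C:1 H:2 Cl:1
Element totals:
  C: 6
  H: 9
  Br: 1
  Cl: 1
  N: 1
Molecular formula: C6H9BrClN.
DoU = (2C + 2 + N − H − X) / 2 = (2·6 + 2 + 1 − 9 − 2) / 2 = 2.

2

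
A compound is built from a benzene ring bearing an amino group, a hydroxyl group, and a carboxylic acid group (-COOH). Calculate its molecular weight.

153.14 g/mol

Atom tally by fragment:
  benzene ring core → C:6 H:6
  (− 3 ring H displaced by substituents)
  + NH2 → N:1 H:2
  + OH → O:1 H:1
  + COOH → C:1 H:1 O:2
Element totals:
  C: 7
  H: 7
  N: 1
  O: 3
Molecular formula: C7H7NO3.
  M = 7(12.011) + 7(1.008) + 14.007 + 3(15.999)
    = 84.077 + 7.056 + 14.007 + 47.997 = 153.137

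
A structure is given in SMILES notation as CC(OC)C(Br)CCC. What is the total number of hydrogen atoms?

Atom tally by fragment:
  CH3 → C:1 H:3
  CH(OCH3) → C:2 H:4 O:1
  CH(Br) → C:1 H:1 Br:1
  CH2 → C:1 H:2
  CH2 → C:1 H:2
  CH3 → C:1 H:3
Element totals:
  C: 7
  H: 15
  Br: 1
  O: 1

15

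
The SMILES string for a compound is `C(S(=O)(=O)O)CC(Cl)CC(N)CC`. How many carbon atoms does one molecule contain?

Atom tally by fragment:
  HO3SCH2 → C:1 H:3 S:1 O:3
  CH2 → C:1 H:2
  CH(Cl) → C:1 H:1 Cl:1
  CH2 → C:1 H:2
  CH(NH2) → C:1 H:3 N:1
  CH2 → C:1 H:2
  CH3 → C:1 H:3
Element totals:
  C: 7
  H: 16
  Cl: 1
  N: 1
  O: 3
  S: 1

7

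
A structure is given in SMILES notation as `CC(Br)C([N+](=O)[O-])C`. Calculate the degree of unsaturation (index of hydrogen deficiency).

1

Atom tally by fragment:
  CH3 → C:1 H:3
  CH(Br) → C:1 H:1 Br:1
  CH(NO2) → C:1 H:1 N:1 O:2
  CH3 → C:1 H:3
Element totals:
  C: 4
  H: 8
  Br: 1
  N: 1
  O: 2
Molecular formula: C4H8BrNO2.
DoU = (2C + 2 + N − H − X) / 2 = (2·4 + 2 + 1 − 8 − 1) / 2 = 1.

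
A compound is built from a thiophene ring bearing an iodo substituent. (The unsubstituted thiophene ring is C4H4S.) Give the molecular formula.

C4H3IS

Atom tally by fragment:
  thiophene ring core → C:4 H:4 S:1
  (− 1 ring H displaced by substituents)
  + I → I:1
Element totals:
  C: 4
  H: 3
  I: 1
  S: 1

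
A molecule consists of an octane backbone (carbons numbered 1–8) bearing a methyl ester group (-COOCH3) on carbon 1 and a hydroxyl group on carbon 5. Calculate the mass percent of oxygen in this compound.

Atom tally by fragment:
  CH3OOCCH2 → C:3 H:5 O:2
  CH2 → C:1 H:2
  CH2 → C:1 H:2
  CH2 → C:1 H:2
  CH(OH) → C:1 H:2 O:1
  CH2 → C:1 H:2
  CH2 → C:1 H:2
  CH3 → C:1 H:3
Element totals:
  C: 10
  H: 20
  O: 3
Molecular formula: C10H20O3.
Molar mass = 188.267 g/mol.
Mass from O: 3 × 15.999 = 47.997 g/mol.
%O = 47.997 / 188.267 × 100 = 25.49%.

25.49%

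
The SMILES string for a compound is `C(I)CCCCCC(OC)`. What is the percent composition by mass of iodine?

Atom tally by fragment:
  ICH2 → C:1 H:2 I:1
  CH2 → C:1 H:2
  CH2 → C:1 H:2
  CH2 → C:1 H:2
  CH2 → C:1 H:2
  CH2 → C:1 H:2
  CH2OCH3 → C:2 H:5 O:1
Element totals:
  C: 8
  H: 17
  I: 1
  O: 1
Molecular formula: C8H17IO.
Molar mass = 256.127 g/mol.
Mass from I: 1 × 126.904 = 126.904 g/mol.
%I = 126.904 / 256.127 × 100 = 49.55%.

49.55%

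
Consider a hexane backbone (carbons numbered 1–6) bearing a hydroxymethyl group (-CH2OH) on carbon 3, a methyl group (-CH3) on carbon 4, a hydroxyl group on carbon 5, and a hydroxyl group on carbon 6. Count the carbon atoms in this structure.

8

Atom tally by fragment:
  CH3 → C:1 H:3
  CH2 → C:1 H:2
  CH(CH2OH) → C:2 H:4 O:1
  CH(CH3) → C:2 H:4
  CH(OH) → C:1 H:2 O:1
  CH2OH → C:1 H:3 O:1
Element totals:
  C: 8
  H: 18
  O: 3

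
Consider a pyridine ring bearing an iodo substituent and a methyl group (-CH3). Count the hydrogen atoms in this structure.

6

Atom tally by fragment:
  pyridine ring core → C:5 H:5 N:1
  (− 2 ring H displaced by substituents)
  + I → I:1
  + CH3 → C:1 H:3
Element totals:
  C: 6
  H: 6
  I: 1
  N: 1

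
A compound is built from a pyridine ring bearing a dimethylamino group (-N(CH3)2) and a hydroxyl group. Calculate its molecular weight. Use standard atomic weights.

138.17 g/mol

Atom tally by fragment:
  pyridine ring core → C:5 H:5 N:1
  (− 2 ring H displaced by substituents)
  + N(CH3)2 → N:1 C:2 H:6
  + OH → O:1 H:1
Element totals:
  C: 7
  H: 10
  N: 2
  O: 1
Molecular formula: C7H10N2O.
  M = 7(12.011) + 10(1.008) + 2(14.007) + 15.999
    = 84.077 + 10.080 + 28.014 + 15.999 = 138.170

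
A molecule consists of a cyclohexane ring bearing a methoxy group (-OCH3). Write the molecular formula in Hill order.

C7H14O

Atom tally by fragment:
  cyclohexane ring core → C:6 H:12
  (− 1 ring H displaced by substituents)
  + OCH3 → C:1 H:3 O:1
Element totals:
  C: 7
  H: 14
  O: 1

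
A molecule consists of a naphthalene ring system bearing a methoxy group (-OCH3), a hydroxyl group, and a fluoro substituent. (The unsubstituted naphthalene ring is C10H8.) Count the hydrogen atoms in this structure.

Atom tally by fragment:
  naphthalene ring system core → C:10 H:8
  (− 3 ring H displaced by substituents)
  + OCH3 → C:1 H:3 O:1
  + OH → O:1 H:1
  + F → F:1
Element totals:
  C: 11
  H: 9
  F: 1
  O: 2

9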